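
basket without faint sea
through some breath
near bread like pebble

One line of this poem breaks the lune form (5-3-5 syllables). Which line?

Line 1: basket (2), without (2), faint (1), sea (1) → 6 (expected 5)
Line 2: through (1), some (1), breath (1) → 3 ✓
Line 3: near (1), bread (1), like (1), pebble (2) → 5 ✓

Line 1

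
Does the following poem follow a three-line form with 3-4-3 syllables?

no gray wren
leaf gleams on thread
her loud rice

Line 1: no(1) + gray(1) + wren(1) = 3 ✓
Line 2: leaf(1) + gleams(1) + on(1) + thread(1) = 4 ✓
Line 3: her(1) + loud(1) + rice(1) = 3 ✓

Yes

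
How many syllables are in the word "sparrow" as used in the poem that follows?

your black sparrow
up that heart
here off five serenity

"sparrow" has 2 syllables.

2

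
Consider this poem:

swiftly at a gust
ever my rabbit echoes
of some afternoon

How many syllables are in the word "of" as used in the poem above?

1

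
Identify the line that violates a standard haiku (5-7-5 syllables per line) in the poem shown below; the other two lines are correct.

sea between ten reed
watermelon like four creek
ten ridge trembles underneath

Line 1: "sea between ten reed": 1+2+1+1 = 5 ✓
Line 2: "watermelon like four creek": 4+1+1+1 = 7 ✓
Line 3: "ten ridge trembles underneath": 1+1+2+3 = 7 (expected 5)

The third line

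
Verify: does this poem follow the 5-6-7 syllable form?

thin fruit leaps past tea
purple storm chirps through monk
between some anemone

Line 1: thin(1) + fruit(1) + leaps(1) + past(1) + tea(1) = 5 ✓
Line 2: purple(2) + storm(1) + chirps(1) + through(1) + monk(1) = 6 ✓
Line 3: between(2) + some(1) + anemone(4) = 7 ✓

Yes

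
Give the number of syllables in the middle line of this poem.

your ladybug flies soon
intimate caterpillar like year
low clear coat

9

The middle line: intimate (3), caterpillar (4), like (1), year (1) → 9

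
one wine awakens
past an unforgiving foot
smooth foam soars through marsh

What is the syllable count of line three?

Line three: "smooth foam soars through marsh": 1+1+1+1+1 = 5

5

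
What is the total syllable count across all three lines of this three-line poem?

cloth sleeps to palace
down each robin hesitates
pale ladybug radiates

Line 1: "cloth sleeps to palace": 1+1+1+2 = 5
Line 2: "down each robin hesitates": 1+1+2+3 = 7
Line 3: "pale ladybug radiates": 1+3+3 = 7
Total: 5 + 7 + 7 = 19

19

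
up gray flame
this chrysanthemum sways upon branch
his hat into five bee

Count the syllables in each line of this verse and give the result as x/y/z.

3/9/6

Line 1: up (1), gray (1), flame (1) → 3
Line 2: this (1), chrysanthemum (4), sways (1), upon (2), branch (1) → 9
Line 3: his (1), hat (1), into (2), five (1), bee (1) → 6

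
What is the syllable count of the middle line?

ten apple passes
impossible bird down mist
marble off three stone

The middle line: impossible (4), bird (1), down (1), mist (1) → 7

7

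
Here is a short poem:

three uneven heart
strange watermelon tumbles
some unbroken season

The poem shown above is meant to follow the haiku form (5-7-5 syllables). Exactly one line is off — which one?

The third line

Line 1: three (1), uneven (3), heart (1) → 5 ✓
Line 2: strange (1), watermelon (4), tumbles (2) → 7 ✓
Line 3: some (1), unbroken (3), season (2) → 6 (expected 5)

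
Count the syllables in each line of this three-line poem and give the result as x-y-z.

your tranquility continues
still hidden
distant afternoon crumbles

8-3-7

Line 1: "your tranquility continues": 1+4+3 = 8
Line 2: "still hidden": 1+2 = 3
Line 3: "distant afternoon crumbles": 2+3+2 = 7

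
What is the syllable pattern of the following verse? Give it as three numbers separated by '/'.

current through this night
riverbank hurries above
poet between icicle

5/7/7

Line 1: "current through this night": 2+1+1+1 = 5
Line 2: "riverbank hurries above": 3+2+2 = 7
Line 3: "poet between icicle": 2+2+3 = 7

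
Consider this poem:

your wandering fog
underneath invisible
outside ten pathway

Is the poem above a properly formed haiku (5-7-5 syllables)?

Yes

Line 1: your(1) + wandering(3) + fog(1) = 5 ✓
Line 2: underneath(3) + invisible(4) = 7 ✓
Line 3: outside(2) + ten(1) + pathway(2) = 5 ✓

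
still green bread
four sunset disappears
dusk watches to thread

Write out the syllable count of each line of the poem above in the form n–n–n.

3–6–5

Line 1: still (1), green (1), bread (1) → 3
Line 2: four (1), sunset (2), disappears (3) → 6
Line 3: dusk (1), watches (2), to (1), thread (1) → 5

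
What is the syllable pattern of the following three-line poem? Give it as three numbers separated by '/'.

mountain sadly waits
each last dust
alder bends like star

5/3/5

Line 1: "mountain sadly waits": 2+2+1 = 5
Line 2: "each last dust": 1+1+1 = 3
Line 3: "alder bends like star": 2+1+1+1 = 5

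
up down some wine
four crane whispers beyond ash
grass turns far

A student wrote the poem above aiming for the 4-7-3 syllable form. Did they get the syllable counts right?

Yes

Line 1: up (1), down (1), some (1), wine (1) → 4 ✓
Line 2: four (1), crane (1), whispers (2), beyond (2), ash (1) → 7 ✓
Line 3: grass (1), turns (1), far (1) → 3 ✓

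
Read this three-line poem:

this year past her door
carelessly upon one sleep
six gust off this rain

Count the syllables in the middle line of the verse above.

The middle line: "carelessly upon one sleep": 3+2+1+1 = 7

7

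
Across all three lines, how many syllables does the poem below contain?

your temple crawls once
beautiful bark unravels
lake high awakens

17

Line 1: your(1) + temple(2) + crawls(1) + once(1) = 5
Line 2: beautiful(3) + bark(1) + unravels(3) = 7
Line 3: lake(1) + high(1) + awakens(3) = 5
Total: 5 + 7 + 5 = 17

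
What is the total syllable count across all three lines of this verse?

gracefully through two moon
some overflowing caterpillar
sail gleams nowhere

19

Line 1: "gracefully through two moon": 3+1+1+1 = 6
Line 2: "some overflowing caterpillar": 1+4+4 = 9
Line 3: "sail gleams nowhere": 1+1+2 = 4
Total: 6 + 9 + 4 = 19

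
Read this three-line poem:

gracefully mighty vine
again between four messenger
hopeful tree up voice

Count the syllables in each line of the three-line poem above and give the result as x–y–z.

6–8–5

Line 1: "gracefully mighty vine": 3+2+1 = 6
Line 2: "again between four messenger": 2+2+1+3 = 8
Line 3: "hopeful tree up voice": 2+1+1+1 = 5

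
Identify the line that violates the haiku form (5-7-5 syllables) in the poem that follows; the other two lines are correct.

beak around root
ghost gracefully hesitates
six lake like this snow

Line 1: beak (1), around (2), root (1) → 4 (expected 5)
Line 2: ghost (1), gracefully (3), hesitates (3) → 7 ✓
Line 3: six (1), lake (1), like (1), this (1), snow (1) → 5 ✓

The first line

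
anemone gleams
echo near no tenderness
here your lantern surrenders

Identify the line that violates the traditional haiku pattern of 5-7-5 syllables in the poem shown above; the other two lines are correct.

Line 1: anemone (4), gleams (1) → 5 ✓
Line 2: echo (2), near (1), no (1), tenderness (3) → 7 ✓
Line 3: here (1), your (1), lantern (2), surrenders (3) → 7 (expected 5)

Line 3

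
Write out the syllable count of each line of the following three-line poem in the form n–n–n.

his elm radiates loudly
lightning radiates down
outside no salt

Line 1: his (1), elm (1), radiates (3), loudly (2) → 7
Line 2: lightning (2), radiates (3), down (1) → 6
Line 3: outside (2), no (1), salt (1) → 4

7–6–4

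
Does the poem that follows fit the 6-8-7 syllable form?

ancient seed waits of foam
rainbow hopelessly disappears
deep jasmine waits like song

No

Line 1: ancient(2) + seed(1) + waits(1) + of(1) + foam(1) = 6 ✓
Line 2: rainbow(2) + hopelessly(3) + disappears(3) = 8 ✓
Line 3: deep(1) + jasmine(2) + waits(1) + like(1) + song(1) = 6 (expected 7)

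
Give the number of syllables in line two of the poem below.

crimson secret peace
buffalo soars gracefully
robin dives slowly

7

Line two: buffalo(3) + soars(1) + gracefully(3) = 7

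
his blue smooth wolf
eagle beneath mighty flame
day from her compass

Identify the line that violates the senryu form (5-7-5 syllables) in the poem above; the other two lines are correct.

The first line

Line 1: "his blue smooth wolf": 1+1+1+1 = 4 (expected 5)
Line 2: "eagle beneath mighty flame": 2+2+2+1 = 7 ✓
Line 3: "day from her compass": 1+1+1+2 = 5 ✓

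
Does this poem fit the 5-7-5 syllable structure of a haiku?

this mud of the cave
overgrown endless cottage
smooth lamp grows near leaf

Line 1: this(1) + mud(1) + of(1) + the(1) + cave(1) = 5 ✓
Line 2: overgrown(3) + endless(2) + cottage(2) = 7 ✓
Line 3: smooth(1) + lamp(1) + grows(1) + near(1) + leaf(1) = 5 ✓

Yes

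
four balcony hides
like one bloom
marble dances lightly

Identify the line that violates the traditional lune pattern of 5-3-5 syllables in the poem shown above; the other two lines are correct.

Line 1: four(1) + balcony(3) + hides(1) = 5 ✓
Line 2: like(1) + one(1) + bloom(1) = 3 ✓
Line 3: marble(2) + dances(2) + lightly(2) = 6 (expected 5)

Line 3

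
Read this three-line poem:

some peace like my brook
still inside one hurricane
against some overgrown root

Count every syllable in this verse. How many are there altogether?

19

Line 1: some(1) + peace(1) + like(1) + my(1) + brook(1) = 5
Line 2: still(1) + inside(2) + one(1) + hurricane(3) = 7
Line 3: against(2) + some(1) + overgrown(3) + root(1) = 7
Total: 5 + 7 + 7 = 19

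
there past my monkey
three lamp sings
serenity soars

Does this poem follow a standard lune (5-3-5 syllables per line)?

Yes

Line 1: there (1), past (1), my (1), monkey (2) → 5 ✓
Line 2: three (1), lamp (1), sings (1) → 3 ✓
Line 3: serenity (4), soars (1) → 5 ✓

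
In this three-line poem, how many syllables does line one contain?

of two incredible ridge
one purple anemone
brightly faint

7

Line one: "of two incredible ridge": 1+1+4+1 = 7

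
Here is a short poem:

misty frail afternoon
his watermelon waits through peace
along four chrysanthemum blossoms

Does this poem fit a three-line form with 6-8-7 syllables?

No

Line 1: misty (2), frail (1), afternoon (3) → 6 ✓
Line 2: his (1), watermelon (4), waits (1), through (1), peace (1) → 8 ✓
Line 3: along (2), four (1), chrysanthemum (4), blossoms (2) → 9 (expected 7)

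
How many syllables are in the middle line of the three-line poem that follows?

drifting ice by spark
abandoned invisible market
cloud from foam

The middle line: abandoned (3), invisible (4), market (2) → 9

9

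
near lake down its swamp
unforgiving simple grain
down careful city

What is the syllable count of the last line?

5

The last line: "down careful city": 1+2+2 = 5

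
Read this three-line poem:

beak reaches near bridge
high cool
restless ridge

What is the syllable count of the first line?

The first line: beak(1) + reaches(2) + near(1) + bridge(1) = 5

5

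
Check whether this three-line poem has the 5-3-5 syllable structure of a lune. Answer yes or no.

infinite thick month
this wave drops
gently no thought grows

Yes

Line 1: "infinite thick month": 3+1+1 = 5 ✓
Line 2: "this wave drops": 1+1+1 = 3 ✓
Line 3: "gently no thought grows": 2+1+1+1 = 5 ✓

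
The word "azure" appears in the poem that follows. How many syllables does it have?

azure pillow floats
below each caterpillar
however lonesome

"azure" has 2 syllables.

2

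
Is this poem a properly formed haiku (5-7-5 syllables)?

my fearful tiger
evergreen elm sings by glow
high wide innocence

Yes

Line 1: my (1), fearful (2), tiger (2) → 5 ✓
Line 2: evergreen (3), elm (1), sings (1), by (1), glow (1) → 7 ✓
Line 3: high (1), wide (1), innocence (3) → 5 ✓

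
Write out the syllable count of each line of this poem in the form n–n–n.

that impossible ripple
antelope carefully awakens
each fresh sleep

Line 1: that (1), impossible (4), ripple (2) → 7
Line 2: antelope (3), carefully (3), awakens (3) → 9
Line 3: each (1), fresh (1), sleep (1) → 3

7–9–3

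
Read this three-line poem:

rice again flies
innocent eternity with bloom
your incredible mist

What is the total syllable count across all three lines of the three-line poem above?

Line 1: rice(1) + again(2) + flies(1) = 4
Line 2: innocent(3) + eternity(4) + with(1) + bloom(1) = 9
Line 3: your(1) + incredible(4) + mist(1) = 6
Total: 4 + 9 + 6 = 19

19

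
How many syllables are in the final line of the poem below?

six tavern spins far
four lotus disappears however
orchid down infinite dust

7

The final line: orchid (2), down (1), infinite (3), dust (1) → 7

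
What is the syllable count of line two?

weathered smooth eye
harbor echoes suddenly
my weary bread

7

Line two: harbor(2) + echoes(2) + suddenly(3) = 7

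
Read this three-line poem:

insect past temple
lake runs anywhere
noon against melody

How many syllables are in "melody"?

3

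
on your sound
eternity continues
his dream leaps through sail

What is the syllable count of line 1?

3

Line 1: "on your sound": 1+1+1 = 3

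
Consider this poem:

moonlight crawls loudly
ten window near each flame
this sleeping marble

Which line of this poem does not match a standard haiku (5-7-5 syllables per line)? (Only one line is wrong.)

Line 2

Line 1: moonlight(2) + crawls(1) + loudly(2) = 5 ✓
Line 2: ten(1) + window(2) + near(1) + each(1) + flame(1) = 6 (expected 7)
Line 3: this(1) + sleeping(2) + marble(2) = 5 ✓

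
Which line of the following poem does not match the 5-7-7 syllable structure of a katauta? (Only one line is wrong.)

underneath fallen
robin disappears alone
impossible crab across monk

Line 1: underneath (3), fallen (2) → 5 ✓
Line 2: robin (2), disappears (3), alone (2) → 7 ✓
Line 3: impossible (4), crab (1), across (2), monk (1) → 8 (expected 7)

The third line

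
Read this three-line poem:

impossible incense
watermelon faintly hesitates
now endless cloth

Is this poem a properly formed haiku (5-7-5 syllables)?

No

Line 1: "impossible incense": 4+2 = 6 (expected 5)
Line 2: "watermelon faintly hesitates": 4+2+3 = 9 (expected 7)
Line 3: "now endless cloth": 1+2+1 = 4 (expected 5)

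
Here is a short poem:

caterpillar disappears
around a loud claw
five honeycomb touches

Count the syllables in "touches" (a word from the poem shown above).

2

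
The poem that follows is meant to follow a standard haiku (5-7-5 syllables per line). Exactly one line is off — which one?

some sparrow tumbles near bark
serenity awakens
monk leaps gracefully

Line 1

Line 1: "some sparrow tumbles near bark": 1+2+2+1+1 = 7 (expected 5)
Line 2: "serenity awakens": 4+3 = 7 ✓
Line 3: "monk leaps gracefully": 1+1+3 = 5 ✓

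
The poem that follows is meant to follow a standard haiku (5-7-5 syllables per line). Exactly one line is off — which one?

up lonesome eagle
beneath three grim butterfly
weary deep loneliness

The third line

Line 1: up(1) + lonesome(2) + eagle(2) = 5 ✓
Line 2: beneath(2) + three(1) + grim(1) + butterfly(3) = 7 ✓
Line 3: weary(2) + deep(1) + loneliness(3) = 6 (expected 5)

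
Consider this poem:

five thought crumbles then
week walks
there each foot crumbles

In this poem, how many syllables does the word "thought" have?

1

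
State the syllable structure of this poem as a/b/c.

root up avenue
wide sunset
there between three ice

Line 1: "root up avenue": 1+1+3 = 5
Line 2: "wide sunset": 1+2 = 3
Line 3: "there between three ice": 1+2+1+1 = 5

5/3/5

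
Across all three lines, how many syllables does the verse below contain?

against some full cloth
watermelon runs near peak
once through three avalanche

18

Line 1: "against some full cloth": 2+1+1+1 = 5
Line 2: "watermelon runs near peak": 4+1+1+1 = 7
Line 3: "once through three avalanche": 1+1+1+3 = 6
Total: 5 + 7 + 6 = 18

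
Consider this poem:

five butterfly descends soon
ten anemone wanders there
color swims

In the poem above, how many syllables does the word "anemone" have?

"anemone" has 4 syllables.

4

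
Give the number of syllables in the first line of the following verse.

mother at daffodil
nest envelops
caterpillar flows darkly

6

The first line: "mother at daffodil": 2+1+3 = 6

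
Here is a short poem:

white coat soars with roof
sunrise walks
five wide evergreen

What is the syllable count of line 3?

Line 3: five (1), wide (1), evergreen (3) → 5

5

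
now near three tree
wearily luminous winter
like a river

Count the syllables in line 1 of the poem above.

Line 1: now(1) + near(1) + three(1) + tree(1) = 4

4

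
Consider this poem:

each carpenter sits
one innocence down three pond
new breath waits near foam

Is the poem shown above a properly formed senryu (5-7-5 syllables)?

Yes

Line 1: each (1), carpenter (3), sits (1) → 5 ✓
Line 2: one (1), innocence (3), down (1), three (1), pond (1) → 7 ✓
Line 3: new (1), breath (1), waits (1), near (1), foam (1) → 5 ✓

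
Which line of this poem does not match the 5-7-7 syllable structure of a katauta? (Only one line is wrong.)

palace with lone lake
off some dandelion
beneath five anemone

Line 1: palace (2), with (1), lone (1), lake (1) → 5 ✓
Line 2: off (1), some (1), dandelion (4) → 6 (expected 7)
Line 3: beneath (2), five (1), anemone (4) → 7 ✓

The second line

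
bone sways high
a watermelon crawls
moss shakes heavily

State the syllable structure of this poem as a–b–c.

Line 1: bone(1) + sways(1) + high(1) = 3
Line 2: a(1) + watermelon(4) + crawls(1) = 6
Line 3: moss(1) + shakes(1) + heavily(3) = 5

3–6–5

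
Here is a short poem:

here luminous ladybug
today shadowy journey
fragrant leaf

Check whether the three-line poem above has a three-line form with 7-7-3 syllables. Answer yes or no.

Yes

Line 1: here (1), luminous (3), ladybug (3) → 7 ✓
Line 2: today (2), shadowy (3), journey (2) → 7 ✓
Line 3: fragrant (2), leaf (1) → 3 ✓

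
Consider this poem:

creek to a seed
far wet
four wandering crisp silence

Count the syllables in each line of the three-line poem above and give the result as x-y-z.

4-2-7

Line 1: "creek to a seed": 1+1+1+1 = 4
Line 2: "far wet": 1+1 = 2
Line 3: "four wandering crisp silence": 1+3+1+2 = 7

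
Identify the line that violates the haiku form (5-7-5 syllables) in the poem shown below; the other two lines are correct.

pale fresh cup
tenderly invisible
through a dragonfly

Line 1

Line 1: "pale fresh cup": 1+1+1 = 3 (expected 5)
Line 2: "tenderly invisible": 3+4 = 7 ✓
Line 3: "through a dragonfly": 1+1+3 = 5 ✓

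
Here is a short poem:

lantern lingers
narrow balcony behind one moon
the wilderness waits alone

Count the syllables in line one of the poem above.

Line one: lantern(2) + lingers(2) = 4

4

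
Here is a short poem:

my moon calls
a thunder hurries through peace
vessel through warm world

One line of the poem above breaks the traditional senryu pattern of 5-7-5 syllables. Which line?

Line 1: my (1), moon (1), calls (1) → 3 (expected 5)
Line 2: a (1), thunder (2), hurries (2), through (1), peace (1) → 7 ✓
Line 3: vessel (2), through (1), warm (1), world (1) → 5 ✓

The first line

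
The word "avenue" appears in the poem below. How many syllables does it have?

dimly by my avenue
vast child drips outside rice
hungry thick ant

3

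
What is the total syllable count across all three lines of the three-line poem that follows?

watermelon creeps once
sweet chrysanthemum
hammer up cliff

Line 1: watermelon (4), creeps (1), once (1) → 6
Line 2: sweet (1), chrysanthemum (4) → 5
Line 3: hammer (2), up (1), cliff (1) → 4
Total: 6 + 5 + 4 = 15

15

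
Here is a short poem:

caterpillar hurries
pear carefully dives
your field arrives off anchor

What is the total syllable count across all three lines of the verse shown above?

Line 1: caterpillar(4) + hurries(2) = 6
Line 2: pear(1) + carefully(3) + dives(1) = 5
Line 3: your(1) + field(1) + arrives(2) + off(1) + anchor(2) = 7
Total: 6 + 5 + 7 = 18

18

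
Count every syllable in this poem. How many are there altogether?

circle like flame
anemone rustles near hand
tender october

Line 1: circle(2) + like(1) + flame(1) = 4
Line 2: anemone(4) + rustles(2) + near(1) + hand(1) = 8
Line 3: tender(2) + october(3) = 5
Total: 4 + 8 + 5 = 17

17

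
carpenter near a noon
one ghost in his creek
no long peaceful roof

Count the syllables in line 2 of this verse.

Line 2: one (1), ghost (1), in (1), his (1), creek (1) → 5

5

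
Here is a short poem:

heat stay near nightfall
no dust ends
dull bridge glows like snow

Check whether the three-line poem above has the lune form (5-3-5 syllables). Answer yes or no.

Line 1: heat (1), stay (1), near (1), nightfall (2) → 5 ✓
Line 2: no (1), dust (1), ends (1) → 3 ✓
Line 3: dull (1), bridge (1), glows (1), like (1), snow (1) → 5 ✓

Yes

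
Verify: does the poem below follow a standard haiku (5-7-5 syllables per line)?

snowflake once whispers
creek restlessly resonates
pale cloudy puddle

Yes

Line 1: snowflake(2) + once(1) + whispers(2) = 5 ✓
Line 2: creek(1) + restlessly(3) + resonates(3) = 7 ✓
Line 3: pale(1) + cloudy(2) + puddle(2) = 5 ✓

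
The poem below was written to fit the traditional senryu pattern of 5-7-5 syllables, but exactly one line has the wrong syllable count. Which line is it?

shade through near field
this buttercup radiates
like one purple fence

Line 1: "shade through near field": 1+1+1+1 = 4 (expected 5)
Line 2: "this buttercup radiates": 1+3+3 = 7 ✓
Line 3: "like one purple fence": 1+1+2+1 = 5 ✓

The first line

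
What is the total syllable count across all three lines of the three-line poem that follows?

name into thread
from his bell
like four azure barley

Line 1: name(1) + into(2) + thread(1) = 4
Line 2: from(1) + his(1) + bell(1) = 3
Line 3: like(1) + four(1) + azure(2) + barley(2) = 6
Total: 4 + 3 + 6 = 13

13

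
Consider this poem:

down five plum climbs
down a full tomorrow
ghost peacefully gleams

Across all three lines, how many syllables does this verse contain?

Line 1: down(1) + five(1) + plum(1) + climbs(1) = 4
Line 2: down(1) + a(1) + full(1) + tomorrow(3) = 6
Line 3: ghost(1) + peacefully(3) + gleams(1) = 5
Total: 4 + 6 + 5 = 15

15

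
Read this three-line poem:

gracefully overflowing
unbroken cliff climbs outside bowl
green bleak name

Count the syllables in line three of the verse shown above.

3

Line three: "green bleak name": 1+1+1 = 3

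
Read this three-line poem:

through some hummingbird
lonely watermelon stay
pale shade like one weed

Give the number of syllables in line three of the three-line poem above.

Line three: "pale shade like one weed": 1+1+1+1+1 = 5

5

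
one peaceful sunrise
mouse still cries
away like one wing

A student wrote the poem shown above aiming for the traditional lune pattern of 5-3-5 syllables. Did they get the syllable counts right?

Line 1: one(1) + peaceful(2) + sunrise(2) = 5 ✓
Line 2: mouse(1) + still(1) + cries(1) = 3 ✓
Line 3: away(2) + like(1) + one(1) + wing(1) = 5 ✓

Yes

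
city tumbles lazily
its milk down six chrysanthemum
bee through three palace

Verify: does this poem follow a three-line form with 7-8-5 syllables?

Line 1: city(2) + tumbles(2) + lazily(3) = 7 ✓
Line 2: its(1) + milk(1) + down(1) + six(1) + chrysanthemum(4) = 8 ✓
Line 3: bee(1) + through(1) + three(1) + palace(2) = 5 ✓

Yes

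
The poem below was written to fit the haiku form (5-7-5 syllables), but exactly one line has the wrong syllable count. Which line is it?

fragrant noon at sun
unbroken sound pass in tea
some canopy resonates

Line 1: "fragrant noon at sun": 2+1+1+1 = 5 ✓
Line 2: "unbroken sound pass in tea": 3+1+1+1+1 = 7 ✓
Line 3: "some canopy resonates": 1+3+3 = 7 (expected 5)

The third line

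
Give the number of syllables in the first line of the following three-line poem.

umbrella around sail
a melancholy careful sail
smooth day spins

The first line: umbrella (3), around (2), sail (1) → 6

6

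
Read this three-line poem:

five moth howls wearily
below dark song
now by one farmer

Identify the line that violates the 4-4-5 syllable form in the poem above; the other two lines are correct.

Line 1

Line 1: five (1), moth (1), howls (1), wearily (3) → 6 (expected 4)
Line 2: below (2), dark (1), song (1) → 4 ✓
Line 3: now (1), by (1), one (1), farmer (2) → 5 ✓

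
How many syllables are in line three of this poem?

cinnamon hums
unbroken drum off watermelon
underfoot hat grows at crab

Line three: underfoot(3) + hat(1) + grows(1) + at(1) + crab(1) = 7

7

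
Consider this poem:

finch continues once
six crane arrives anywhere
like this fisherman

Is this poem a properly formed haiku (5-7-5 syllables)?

Line 1: finch (1), continues (3), once (1) → 5 ✓
Line 2: six (1), crane (1), arrives (2), anywhere (3) → 7 ✓
Line 3: like (1), this (1), fisherman (3) → 5 ✓

Yes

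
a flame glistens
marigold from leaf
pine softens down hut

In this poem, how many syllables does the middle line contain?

The middle line: "marigold from leaf": 3+1+1 = 5

5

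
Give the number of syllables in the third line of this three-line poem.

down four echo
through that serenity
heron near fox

The third line: heron(2) + near(1) + fox(1) = 4

4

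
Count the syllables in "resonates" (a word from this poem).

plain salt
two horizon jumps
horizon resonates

3

"resonates" has 3 syllables.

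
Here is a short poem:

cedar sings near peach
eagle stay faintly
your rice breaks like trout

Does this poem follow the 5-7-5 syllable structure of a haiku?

No

Line 1: cedar (2), sings (1), near (1), peach (1) → 5 ✓
Line 2: eagle (2), stay (1), faintly (2) → 5 (expected 7)
Line 3: your (1), rice (1), breaks (1), like (1), trout (1) → 5 ✓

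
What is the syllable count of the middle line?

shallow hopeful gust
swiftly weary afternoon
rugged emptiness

7

The middle line: swiftly (2), weary (2), afternoon (3) → 7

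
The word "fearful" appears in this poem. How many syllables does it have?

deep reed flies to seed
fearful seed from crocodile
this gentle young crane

2

"fearful" has 2 syllables.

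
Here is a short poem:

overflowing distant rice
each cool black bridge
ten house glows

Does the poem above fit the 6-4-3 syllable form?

No

Line 1: overflowing (4), distant (2), rice (1) → 7 (expected 6)
Line 2: each (1), cool (1), black (1), bridge (1) → 4 ✓
Line 3: ten (1), house (1), glows (1) → 3 ✓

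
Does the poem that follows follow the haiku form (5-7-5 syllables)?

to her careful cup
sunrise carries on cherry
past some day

Line 1: to(1) + her(1) + careful(2) + cup(1) = 5 ✓
Line 2: sunrise(2) + carries(2) + on(1) + cherry(2) = 7 ✓
Line 3: past(1) + some(1) + day(1) = 3 (expected 5)

No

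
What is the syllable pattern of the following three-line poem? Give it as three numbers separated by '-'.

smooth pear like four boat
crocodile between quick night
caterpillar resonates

5-7-7

Line 1: smooth (1), pear (1), like (1), four (1), boat (1) → 5
Line 2: crocodile (3), between (2), quick (1), night (1) → 7
Line 3: caterpillar (4), resonates (3) → 7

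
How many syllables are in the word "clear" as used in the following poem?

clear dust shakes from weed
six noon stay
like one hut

1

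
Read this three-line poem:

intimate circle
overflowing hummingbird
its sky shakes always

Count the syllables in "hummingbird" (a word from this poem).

3

"hummingbird" has 3 syllables.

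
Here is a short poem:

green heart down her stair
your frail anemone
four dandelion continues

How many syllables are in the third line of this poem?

8

The third line: "four dandelion continues": 1+4+3 = 8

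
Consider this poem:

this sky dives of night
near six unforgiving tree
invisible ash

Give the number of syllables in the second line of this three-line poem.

The second line: near(1) + six(1) + unforgiving(4) + tree(1) = 7

7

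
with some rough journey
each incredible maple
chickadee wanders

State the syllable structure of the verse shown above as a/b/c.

Line 1: "with some rough journey": 1+1+1+2 = 5
Line 2: "each incredible maple": 1+4+2 = 7
Line 3: "chickadee wanders": 3+2 = 5

5/7/5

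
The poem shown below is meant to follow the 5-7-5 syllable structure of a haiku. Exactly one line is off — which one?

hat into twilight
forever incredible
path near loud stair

Line 3

Line 1: hat (1), into (2), twilight (2) → 5 ✓
Line 2: forever (3), incredible (4) → 7 ✓
Line 3: path (1), near (1), loud (1), stair (1) → 4 (expected 5)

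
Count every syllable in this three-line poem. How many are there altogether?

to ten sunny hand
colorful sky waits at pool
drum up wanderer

Line 1: "to ten sunny hand": 1+1+2+1 = 5
Line 2: "colorful sky waits at pool": 3+1+1+1+1 = 7
Line 3: "drum up wanderer": 1+1+3 = 5
Total: 5 + 7 + 5 = 17

17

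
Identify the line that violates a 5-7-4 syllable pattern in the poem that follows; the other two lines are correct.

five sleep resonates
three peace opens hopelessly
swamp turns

Line 1: "five sleep resonates": 1+1+3 = 5 ✓
Line 2: "three peace opens hopelessly": 1+1+2+3 = 7 ✓
Line 3: "swamp turns": 1+1 = 2 (expected 4)

The third line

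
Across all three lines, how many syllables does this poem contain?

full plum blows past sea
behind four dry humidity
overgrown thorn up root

Line 1: full (1), plum (1), blows (1), past (1), sea (1) → 5
Line 2: behind (2), four (1), dry (1), humidity (4) → 8
Line 3: overgrown (3), thorn (1), up (1), root (1) → 6
Total: 5 + 8 + 6 = 19

19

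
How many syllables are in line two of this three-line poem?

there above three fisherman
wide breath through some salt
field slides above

5

Line two: wide (1), breath (1), through (1), some (1), salt (1) → 5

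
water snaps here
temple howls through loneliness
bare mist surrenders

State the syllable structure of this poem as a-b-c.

Line 1: "water snaps here": 2+1+1 = 4
Line 2: "temple howls through loneliness": 2+1+1+3 = 7
Line 3: "bare mist surrenders": 1+1+3 = 5

4-7-5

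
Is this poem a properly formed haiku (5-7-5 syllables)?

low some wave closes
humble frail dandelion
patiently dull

No

Line 1: "low some wave closes": 1+1+1+2 = 5 ✓
Line 2: "humble frail dandelion": 2+1+4 = 7 ✓
Line 3: "patiently dull": 3+1 = 4 (expected 5)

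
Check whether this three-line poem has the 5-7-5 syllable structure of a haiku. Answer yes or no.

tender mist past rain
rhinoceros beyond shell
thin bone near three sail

Line 1: tender(2) + mist(1) + past(1) + rain(1) = 5 ✓
Line 2: rhinoceros(4) + beyond(2) + shell(1) = 7 ✓
Line 3: thin(1) + bone(1) + near(1) + three(1) + sail(1) = 5 ✓

Yes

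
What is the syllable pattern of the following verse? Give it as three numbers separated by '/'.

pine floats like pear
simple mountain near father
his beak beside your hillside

4/7/7

Line 1: "pine floats like pear": 1+1+1+1 = 4
Line 2: "simple mountain near father": 2+2+1+2 = 7
Line 3: "his beak beside your hillside": 1+1+2+1+2 = 7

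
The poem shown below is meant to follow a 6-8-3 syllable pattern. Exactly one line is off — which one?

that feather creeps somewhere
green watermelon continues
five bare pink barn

Line 3

Line 1: "that feather creeps somewhere": 1+2+1+2 = 6 ✓
Line 2: "green watermelon continues": 1+4+3 = 8 ✓
Line 3: "five bare pink barn": 1+1+1+1 = 4 (expected 3)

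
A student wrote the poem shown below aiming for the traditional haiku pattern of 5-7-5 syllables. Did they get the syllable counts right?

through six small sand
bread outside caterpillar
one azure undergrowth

No

Line 1: through (1), six (1), small (1), sand (1) → 4 (expected 5)
Line 2: bread (1), outside (2), caterpillar (4) → 7 ✓
Line 3: one (1), azure (2), undergrowth (3) → 6 (expected 5)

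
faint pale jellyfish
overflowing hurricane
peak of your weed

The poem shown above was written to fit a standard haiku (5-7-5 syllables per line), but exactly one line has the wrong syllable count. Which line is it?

The third line

Line 1: faint (1), pale (1), jellyfish (3) → 5 ✓
Line 2: overflowing (4), hurricane (3) → 7 ✓
Line 3: peak (1), of (1), your (1), weed (1) → 4 (expected 5)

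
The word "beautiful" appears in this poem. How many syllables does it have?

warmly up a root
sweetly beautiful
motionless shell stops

3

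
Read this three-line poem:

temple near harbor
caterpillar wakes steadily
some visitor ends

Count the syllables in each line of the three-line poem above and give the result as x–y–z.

5–8–5

Line 1: temple(2) + near(1) + harbor(2) = 5
Line 2: caterpillar(4) + wakes(1) + steadily(3) = 8
Line 3: some(1) + visitor(3) + ends(1) = 5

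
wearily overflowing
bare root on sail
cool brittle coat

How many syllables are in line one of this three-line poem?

7

Line one: wearily(3) + overflowing(4) = 7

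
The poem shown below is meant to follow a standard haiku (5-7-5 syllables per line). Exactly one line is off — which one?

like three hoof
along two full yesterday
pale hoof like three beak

Line 1: like(1) + three(1) + hoof(1) = 3 (expected 5)
Line 2: along(2) + two(1) + full(1) + yesterday(3) = 7 ✓
Line 3: pale(1) + hoof(1) + like(1) + three(1) + beak(1) = 5 ✓

Line 1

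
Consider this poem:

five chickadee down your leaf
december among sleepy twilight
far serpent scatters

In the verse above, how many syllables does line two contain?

Line two: "december among sleepy twilight": 3+2+2+2 = 9

9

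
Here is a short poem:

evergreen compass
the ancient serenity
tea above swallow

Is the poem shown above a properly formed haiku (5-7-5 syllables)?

Yes

Line 1: "evergreen compass": 3+2 = 5 ✓
Line 2: "the ancient serenity": 1+2+4 = 7 ✓
Line 3: "tea above swallow": 1+2+2 = 5 ✓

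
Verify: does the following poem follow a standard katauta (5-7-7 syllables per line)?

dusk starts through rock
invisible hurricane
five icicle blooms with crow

Line 1: "dusk starts through rock": 1+1+1+1 = 4 (expected 5)
Line 2: "invisible hurricane": 4+3 = 7 ✓
Line 3: "five icicle blooms with crow": 1+3+1+1+1 = 7 ✓

No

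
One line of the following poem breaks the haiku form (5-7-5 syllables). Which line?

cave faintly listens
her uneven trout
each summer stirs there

Line 1: cave (1), faintly (2), listens (2) → 5 ✓
Line 2: her (1), uneven (3), trout (1) → 5 (expected 7)
Line 3: each (1), summer (2), stirs (1), there (1) → 5 ✓

Line 2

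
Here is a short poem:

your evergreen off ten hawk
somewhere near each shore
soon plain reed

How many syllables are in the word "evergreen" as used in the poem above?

3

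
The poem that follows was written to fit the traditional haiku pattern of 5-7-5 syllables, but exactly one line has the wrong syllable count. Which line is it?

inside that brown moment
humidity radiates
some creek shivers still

Line 1: inside (2), that (1), brown (1), moment (2) → 6 (expected 5)
Line 2: humidity (4), radiates (3) → 7 ✓
Line 3: some (1), creek (1), shivers (2), still (1) → 5 ✓

Line 1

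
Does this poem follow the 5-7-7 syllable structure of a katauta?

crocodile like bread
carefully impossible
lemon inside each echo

Yes

Line 1: crocodile (3), like (1), bread (1) → 5 ✓
Line 2: carefully (3), impossible (4) → 7 ✓
Line 3: lemon (2), inside (2), each (1), echo (2) → 7 ✓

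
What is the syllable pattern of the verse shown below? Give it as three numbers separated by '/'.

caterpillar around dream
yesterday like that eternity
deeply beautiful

7/9/5

Line 1: caterpillar(4) + around(2) + dream(1) = 7
Line 2: yesterday(3) + like(1) + that(1) + eternity(4) = 9
Line 3: deeply(2) + beautiful(3) = 5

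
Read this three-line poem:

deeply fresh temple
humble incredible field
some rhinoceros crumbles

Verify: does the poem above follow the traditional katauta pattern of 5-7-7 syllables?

Yes

Line 1: "deeply fresh temple": 2+1+2 = 5 ✓
Line 2: "humble incredible field": 2+4+1 = 7 ✓
Line 3: "some rhinoceros crumbles": 1+4+2 = 7 ✓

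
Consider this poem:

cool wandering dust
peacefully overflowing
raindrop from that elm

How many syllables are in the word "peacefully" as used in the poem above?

"peacefully" has 3 syllables.

3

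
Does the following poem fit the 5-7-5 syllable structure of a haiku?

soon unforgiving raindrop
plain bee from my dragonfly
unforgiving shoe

No

Line 1: soon (1), unforgiving (4), raindrop (2) → 7 (expected 5)
Line 2: plain (1), bee (1), from (1), my (1), dragonfly (3) → 7 ✓
Line 3: unforgiving (4), shoe (1) → 5 ✓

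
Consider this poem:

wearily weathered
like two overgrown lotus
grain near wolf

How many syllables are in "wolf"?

1

"wolf" has 1 syllable.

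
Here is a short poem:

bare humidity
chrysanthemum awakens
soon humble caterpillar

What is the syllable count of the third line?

The third line: "soon humble caterpillar": 1+2+4 = 7

7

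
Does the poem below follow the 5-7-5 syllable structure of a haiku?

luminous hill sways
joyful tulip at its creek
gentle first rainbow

Yes

Line 1: luminous (3), hill (1), sways (1) → 5 ✓
Line 2: joyful (2), tulip (2), at (1), its (1), creek (1) → 7 ✓
Line 3: gentle (2), first (1), rainbow (2) → 5 ✓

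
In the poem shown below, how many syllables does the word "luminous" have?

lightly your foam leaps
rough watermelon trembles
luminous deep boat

"luminous" has 3 syllables.

3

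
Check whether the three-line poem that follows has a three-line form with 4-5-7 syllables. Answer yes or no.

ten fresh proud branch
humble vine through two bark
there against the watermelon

Line 1: ten (1), fresh (1), proud (1), branch (1) → 4 ✓
Line 2: humble (2), vine (1), through (1), two (1), bark (1) → 6 (expected 5)
Line 3: there (1), against (2), the (1), watermelon (4) → 8 (expected 7)

No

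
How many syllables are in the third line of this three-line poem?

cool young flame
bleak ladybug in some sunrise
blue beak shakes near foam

The third line: "blue beak shakes near foam": 1+1+1+1+1 = 5

5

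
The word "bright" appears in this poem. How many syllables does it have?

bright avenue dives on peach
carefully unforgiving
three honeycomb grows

"bright" has 1 syllable.

1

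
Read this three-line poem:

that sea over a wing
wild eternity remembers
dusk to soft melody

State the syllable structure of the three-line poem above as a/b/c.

Line 1: that(1) + sea(1) + over(2) + a(1) + wing(1) = 6
Line 2: wild(1) + eternity(4) + remembers(3) = 8
Line 3: dusk(1) + to(1) + soft(1) + melody(3) = 6

6/8/6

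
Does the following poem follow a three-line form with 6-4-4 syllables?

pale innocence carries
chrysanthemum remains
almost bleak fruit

No

Line 1: pale (1), innocence (3), carries (2) → 6 ✓
Line 2: chrysanthemum (4), remains (2) → 6 (expected 4)
Line 3: almost (2), bleak (1), fruit (1) → 4 ✓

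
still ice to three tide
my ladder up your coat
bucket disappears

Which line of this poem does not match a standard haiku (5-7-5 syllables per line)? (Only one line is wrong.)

Line 1: "still ice to three tide": 1+1+1+1+1 = 5 ✓
Line 2: "my ladder up your coat": 1+2+1+1+1 = 6 (expected 7)
Line 3: "bucket disappears": 2+3 = 5 ✓

Line 2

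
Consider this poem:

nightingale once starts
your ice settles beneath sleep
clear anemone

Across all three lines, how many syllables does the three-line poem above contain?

Line 1: "nightingale once starts": 3+1+1 = 5
Line 2: "your ice settles beneath sleep": 1+1+2+2+1 = 7
Line 3: "clear anemone": 1+4 = 5
Total: 5 + 7 + 5 = 17

17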